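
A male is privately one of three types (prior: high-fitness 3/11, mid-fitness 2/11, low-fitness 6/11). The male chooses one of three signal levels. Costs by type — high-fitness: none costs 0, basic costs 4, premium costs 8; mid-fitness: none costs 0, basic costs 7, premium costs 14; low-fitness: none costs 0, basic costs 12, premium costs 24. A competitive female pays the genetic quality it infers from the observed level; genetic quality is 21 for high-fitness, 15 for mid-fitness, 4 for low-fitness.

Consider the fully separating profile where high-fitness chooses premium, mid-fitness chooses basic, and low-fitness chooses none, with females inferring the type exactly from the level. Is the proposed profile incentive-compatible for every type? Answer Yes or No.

Separating mating payoffs: premium → 21, basic → 15, none → 4.
high-fitness (assigned premium): none: 4 − 0 = 4; basic: 15 − 4 = 11; premium: 21 − 8 = 13. high-fitness stays.
mid-fitness (assigned basic): none: 4 − 0 = 4; basic: 15 − 7 = 8; premium: 21 − 14 = 7. mid-fitness stays.
low-fitness (assigned none): none: 4 − 0 = 4; basic: 15 − 12 = 3; premium: 21 − 24 = -3. low-fitness stays.
Every type prefers its assigned level; separation holds.

Yes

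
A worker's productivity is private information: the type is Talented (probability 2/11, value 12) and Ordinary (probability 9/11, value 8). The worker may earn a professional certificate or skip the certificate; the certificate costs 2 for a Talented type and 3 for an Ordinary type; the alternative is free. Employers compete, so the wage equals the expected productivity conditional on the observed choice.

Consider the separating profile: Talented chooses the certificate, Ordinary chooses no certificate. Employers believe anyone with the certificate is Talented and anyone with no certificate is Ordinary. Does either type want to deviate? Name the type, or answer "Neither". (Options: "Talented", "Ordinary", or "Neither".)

The certificate pays 12; no certificate pays 8.
Talented: assigned the certificate, nets 12 − 2 = 10; deviating to no certificate nets 8.
Ordinary: assigned no certificate, nets 8; deviating to the certificate nets 12 − 3 = 9.
The Ordinary type gains 1 by deviating.

Ordinary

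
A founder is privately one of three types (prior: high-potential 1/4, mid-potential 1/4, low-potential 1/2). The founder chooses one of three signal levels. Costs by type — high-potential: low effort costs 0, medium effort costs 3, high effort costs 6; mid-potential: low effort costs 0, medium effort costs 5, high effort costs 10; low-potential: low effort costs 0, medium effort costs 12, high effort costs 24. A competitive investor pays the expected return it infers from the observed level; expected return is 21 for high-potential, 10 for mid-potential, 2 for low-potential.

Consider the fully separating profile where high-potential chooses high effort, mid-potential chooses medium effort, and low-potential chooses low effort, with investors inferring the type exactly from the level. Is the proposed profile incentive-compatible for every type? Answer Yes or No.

Separating valuations: high effort → 21, medium effort → 10, low effort → 2.
high-potential (assigned high effort): low effort: 2 − 0 = 2; medium effort: 10 − 3 = 7; high effort: 21 − 6 = 15. high-potential stays.
mid-potential (assigned medium effort): low effort: 2 − 0 = 2; medium effort: 10 − 5 = 5; high effort: 21 − 10 = 11. mid-potential prefers high effort.
low-potential (assigned low effort): low effort: 2 − 0 = 2; medium effort: 10 − 12 = -2; high effort: 21 − 24 = -3. low-potential stays.
At least one type deviates; the separating profile fails.

No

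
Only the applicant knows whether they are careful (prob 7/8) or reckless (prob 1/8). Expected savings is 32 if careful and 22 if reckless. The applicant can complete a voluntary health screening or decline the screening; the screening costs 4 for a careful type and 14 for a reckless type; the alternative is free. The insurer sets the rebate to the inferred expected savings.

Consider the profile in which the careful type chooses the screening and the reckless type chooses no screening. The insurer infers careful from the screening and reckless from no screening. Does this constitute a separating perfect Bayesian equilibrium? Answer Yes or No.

Under these beliefs, the screening earns rebate 32 and no screening earns rebate 22.
careful: the screening nets 32 − 4 = 28; no screening nets 22. careful prefers the screening.
reckless: the screening nets 32 − 14 = 18; no screening nets 22. reckless prefers no screening.
Neither type deviates, so the separating profile is an equilibrium.

Yes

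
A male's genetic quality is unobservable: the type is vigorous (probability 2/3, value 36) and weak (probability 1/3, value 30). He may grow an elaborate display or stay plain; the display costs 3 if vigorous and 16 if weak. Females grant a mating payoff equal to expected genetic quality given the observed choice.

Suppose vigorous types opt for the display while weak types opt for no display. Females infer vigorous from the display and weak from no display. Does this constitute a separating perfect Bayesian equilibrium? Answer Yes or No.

Under these beliefs, the display earns mating payoff 36 and no display earns mating payoff 30.
vigorous: the display nets 36 − 3 = 33; no display nets 30. vigorous prefers the display.
weak: the display nets 36 − 16 = 20; no display nets 30. weak prefers no display.
Neither type deviates, so the separating profile is an equilibrium.

Yes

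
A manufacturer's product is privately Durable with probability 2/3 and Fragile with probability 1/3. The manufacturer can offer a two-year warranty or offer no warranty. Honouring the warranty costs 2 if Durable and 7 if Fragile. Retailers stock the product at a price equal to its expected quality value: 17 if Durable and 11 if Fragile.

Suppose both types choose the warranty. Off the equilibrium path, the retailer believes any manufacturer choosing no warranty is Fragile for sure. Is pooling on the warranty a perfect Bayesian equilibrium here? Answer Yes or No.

No

On path, the retailer holds the prior and pays 2/3·17 + 1/3·11 = 15. Off path (no warranty), believing Fragile, it pays 11.
Durable: the warranty nets 15 − 2 = 13; no warranty nets 11. Durable stays.
Fragile: the warranty nets 15 − 7 = 8; no warranty nets 11. Fragile would deviate.
A type deviates, so pooling fails.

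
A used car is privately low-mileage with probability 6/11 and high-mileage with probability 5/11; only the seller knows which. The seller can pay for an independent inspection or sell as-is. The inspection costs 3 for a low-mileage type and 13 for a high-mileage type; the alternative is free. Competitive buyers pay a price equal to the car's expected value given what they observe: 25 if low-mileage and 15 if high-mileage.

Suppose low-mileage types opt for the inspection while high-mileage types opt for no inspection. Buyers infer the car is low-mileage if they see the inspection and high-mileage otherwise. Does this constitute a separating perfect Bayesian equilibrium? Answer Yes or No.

Yes

Under these beliefs, the inspection earns price 25 and no inspection earns price 15.
low-mileage: the inspection nets 25 − 3 = 22; no inspection nets 15. low-mileage prefers the inspection.
high-mileage: the inspection nets 25 − 13 = 12; no inspection nets 15. high-mileage prefers no inspection.
Neither type deviates, so the separating profile is an equilibrium.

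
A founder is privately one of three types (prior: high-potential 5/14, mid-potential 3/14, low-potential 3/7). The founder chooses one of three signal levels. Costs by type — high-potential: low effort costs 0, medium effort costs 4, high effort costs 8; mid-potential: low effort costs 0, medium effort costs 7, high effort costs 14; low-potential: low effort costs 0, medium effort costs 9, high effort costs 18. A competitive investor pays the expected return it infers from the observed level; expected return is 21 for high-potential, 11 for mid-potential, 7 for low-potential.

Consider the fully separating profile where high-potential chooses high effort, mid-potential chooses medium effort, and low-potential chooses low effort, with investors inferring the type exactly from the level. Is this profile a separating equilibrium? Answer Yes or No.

No

Separating valuations: high effort → 21, medium effort → 11, low effort → 7.
high-potential (assigned high effort): low effort: 7 − 0 = 7; medium effort: 11 − 4 = 7; high effort: 21 − 8 = 13. high-potential stays.
mid-potential (assigned medium effort): low effort: 7 − 0 = 7; medium effort: 11 − 7 = 4; high effort: 21 − 14 = 7. mid-potential prefers low effort.
low-potential (assigned low effort): low effort: 7 − 0 = 7; medium effort: 11 − 9 = 2; high effort: 21 − 18 = 3. low-potential stays.
At least one type deviates; the separating profile fails.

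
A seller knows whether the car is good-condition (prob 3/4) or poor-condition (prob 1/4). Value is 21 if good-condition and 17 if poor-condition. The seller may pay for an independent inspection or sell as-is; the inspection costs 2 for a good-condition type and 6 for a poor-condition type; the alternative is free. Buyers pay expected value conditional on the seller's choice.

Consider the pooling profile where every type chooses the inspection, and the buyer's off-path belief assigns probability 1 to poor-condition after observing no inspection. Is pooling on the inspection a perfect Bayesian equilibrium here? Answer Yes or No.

On path, the buyer holds the prior and pays 3/4·21 + 1/4·17 = 20. Off path (no inspection), believing poor-condition, it pays 17.
good-condition: the inspection nets 20 − 2 = 18; no inspection nets 17. good-condition stays.
poor-condition: the inspection nets 20 − 6 = 14; no inspection nets 17. poor-condition would deviate.
A type deviates, so pooling fails.

No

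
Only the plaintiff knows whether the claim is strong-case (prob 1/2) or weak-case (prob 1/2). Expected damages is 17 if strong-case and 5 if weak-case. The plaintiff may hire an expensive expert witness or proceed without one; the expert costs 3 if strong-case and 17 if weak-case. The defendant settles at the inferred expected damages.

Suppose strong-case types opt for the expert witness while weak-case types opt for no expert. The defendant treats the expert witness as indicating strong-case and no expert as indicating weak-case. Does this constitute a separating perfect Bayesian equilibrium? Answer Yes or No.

Under these beliefs, the expert witness earns settlement 17 and no expert earns settlement 5.
strong-case: the expert witness nets 17 − 3 = 14; no expert nets 5. strong-case prefers the expert witness.
weak-case: the expert witness nets 17 − 17 = 0; no expert nets 5. weak-case prefers no expert.
Neither type deviates, so the separating profile is an equilibrium.

Yes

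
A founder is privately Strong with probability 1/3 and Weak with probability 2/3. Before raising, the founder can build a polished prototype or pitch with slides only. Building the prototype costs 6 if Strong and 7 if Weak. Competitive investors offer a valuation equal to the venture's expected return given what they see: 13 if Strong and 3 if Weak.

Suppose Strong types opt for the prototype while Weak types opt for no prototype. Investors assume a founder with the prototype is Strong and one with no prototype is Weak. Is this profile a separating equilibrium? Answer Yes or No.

Under these beliefs, the prototype earns valuation 13 and no prototype earns valuation 3.
Strong: the prototype nets 13 − 6 = 7; no prototype nets 3. Strong prefers the prototype.
Weak: the prototype nets 13 − 7 = 6; no prototype nets 3. Weak would deviate to the prototype.
Weak has a profitable deviation, so the profile is not an equilibrium.

No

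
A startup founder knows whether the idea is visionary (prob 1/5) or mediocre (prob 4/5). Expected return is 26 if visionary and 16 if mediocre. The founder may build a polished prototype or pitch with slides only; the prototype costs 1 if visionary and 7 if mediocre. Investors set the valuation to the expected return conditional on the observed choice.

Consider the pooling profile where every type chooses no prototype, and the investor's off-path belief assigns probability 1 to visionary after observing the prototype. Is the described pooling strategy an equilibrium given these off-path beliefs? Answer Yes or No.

On path, the investor holds the prior and pays 1/5·26 + 4/5·16 = 18. Off path (the prototype), believing visionary, it pays 26.
visionary: no prototype nets 18; the prototype nets 26 − 1 = 25. visionary would deviate.
mediocre: no prototype nets 18; the prototype nets 26 − 7 = 19. mediocre would deviate.
A type deviates, so pooling fails.

No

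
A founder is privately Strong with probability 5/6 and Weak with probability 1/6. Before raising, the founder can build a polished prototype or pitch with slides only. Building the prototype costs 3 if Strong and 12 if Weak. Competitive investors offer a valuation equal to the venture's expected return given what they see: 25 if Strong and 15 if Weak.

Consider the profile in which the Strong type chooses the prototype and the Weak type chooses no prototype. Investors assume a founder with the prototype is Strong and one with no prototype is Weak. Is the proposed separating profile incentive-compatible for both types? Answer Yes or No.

Under these beliefs, the prototype earns valuation 25 and no prototype earns valuation 15.
Strong: the prototype nets 25 − 3 = 22; no prototype nets 15. Strong prefers the prototype.
Weak: the prototype nets 25 − 12 = 13; no prototype nets 15. Weak prefers no prototype.
Neither type deviates, so the separating profile is an equilibrium.

Yes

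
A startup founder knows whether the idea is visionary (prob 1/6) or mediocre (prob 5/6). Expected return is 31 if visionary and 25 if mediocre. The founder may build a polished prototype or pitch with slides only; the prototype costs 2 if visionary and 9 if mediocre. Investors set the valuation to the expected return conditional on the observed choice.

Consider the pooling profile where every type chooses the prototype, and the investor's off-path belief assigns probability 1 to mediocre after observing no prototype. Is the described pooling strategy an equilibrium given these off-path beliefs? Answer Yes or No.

No

On path, the investor holds the prior and pays 1/6·31 + 5/6·25 = 26. Off path (no prototype), believing mediocre, it pays 25.
visionary: the prototype nets 26 − 2 = 24; no prototype nets 25. visionary would deviate.
mediocre: the prototype nets 26 − 9 = 17; no prototype nets 25. mediocre would deviate.
A type deviates, so pooling fails.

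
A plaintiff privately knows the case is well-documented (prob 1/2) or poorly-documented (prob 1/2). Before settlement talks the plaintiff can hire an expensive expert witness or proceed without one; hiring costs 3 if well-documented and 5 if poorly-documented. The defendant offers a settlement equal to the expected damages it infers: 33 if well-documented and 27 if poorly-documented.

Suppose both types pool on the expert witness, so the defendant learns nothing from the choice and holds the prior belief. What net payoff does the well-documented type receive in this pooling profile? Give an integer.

27

Pooled settlement = 1/2·33 + 1/2·27 = 30.
well-documented pays cost 3 for the expert witness, so net payoff = 30 − 3 = 27.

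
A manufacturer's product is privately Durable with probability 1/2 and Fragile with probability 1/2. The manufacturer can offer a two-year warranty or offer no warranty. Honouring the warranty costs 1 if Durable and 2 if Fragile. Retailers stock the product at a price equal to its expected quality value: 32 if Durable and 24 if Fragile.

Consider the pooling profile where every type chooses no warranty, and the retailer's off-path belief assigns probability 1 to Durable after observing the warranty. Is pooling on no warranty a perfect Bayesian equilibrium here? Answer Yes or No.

No

On path, the retailer holds the prior and pays 1/2·32 + 1/2·24 = 28. Off path (the warranty), believing Durable, it pays 32.
Durable: no warranty nets 28; the warranty nets 32 − 1 = 31. Durable would deviate.
Fragile: no warranty nets 28; the warranty nets 32 − 2 = 30. Fragile would deviate.
A type deviates, so pooling fails.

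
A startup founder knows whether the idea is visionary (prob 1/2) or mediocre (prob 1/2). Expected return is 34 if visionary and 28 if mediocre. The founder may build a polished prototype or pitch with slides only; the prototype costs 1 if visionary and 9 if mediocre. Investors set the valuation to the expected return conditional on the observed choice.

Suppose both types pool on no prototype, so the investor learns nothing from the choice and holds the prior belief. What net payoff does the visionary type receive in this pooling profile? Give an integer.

31

Pooled valuation = 1/2·34 + 1/2·28 = 31.
visionary pays no cost for no prototype, so net payoff = 31.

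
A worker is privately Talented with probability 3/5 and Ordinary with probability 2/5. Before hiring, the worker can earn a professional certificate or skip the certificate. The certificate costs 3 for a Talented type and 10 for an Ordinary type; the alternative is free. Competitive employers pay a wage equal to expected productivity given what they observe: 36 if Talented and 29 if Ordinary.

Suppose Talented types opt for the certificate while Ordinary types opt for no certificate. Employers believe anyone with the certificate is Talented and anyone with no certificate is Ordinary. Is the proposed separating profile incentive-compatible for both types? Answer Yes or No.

Under these beliefs, the certificate earns wage 36 and no certificate earns wage 29.
Talented: the certificate nets 36 − 3 = 33; no certificate nets 29. Talented prefers the certificate.
Ordinary: the certificate nets 36 − 10 = 26; no certificate nets 29. Ordinary prefers no certificate.
Neither type deviates, so the separating profile is an equilibrium.

Yes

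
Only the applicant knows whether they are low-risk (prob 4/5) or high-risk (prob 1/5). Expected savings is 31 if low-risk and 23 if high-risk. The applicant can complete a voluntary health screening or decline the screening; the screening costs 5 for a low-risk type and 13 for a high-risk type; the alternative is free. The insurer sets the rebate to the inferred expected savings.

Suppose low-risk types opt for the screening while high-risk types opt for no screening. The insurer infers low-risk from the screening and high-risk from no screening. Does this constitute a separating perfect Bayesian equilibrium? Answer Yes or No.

Yes

Under these beliefs, the screening earns rebate 31 and no screening earns rebate 23.
low-risk: the screening nets 31 − 5 = 26; no screening nets 23. low-risk prefers the screening.
high-risk: the screening nets 31 − 13 = 18; no screening nets 23. high-risk prefers no screening.
Neither type deviates, so the separating profile is an equilibrium.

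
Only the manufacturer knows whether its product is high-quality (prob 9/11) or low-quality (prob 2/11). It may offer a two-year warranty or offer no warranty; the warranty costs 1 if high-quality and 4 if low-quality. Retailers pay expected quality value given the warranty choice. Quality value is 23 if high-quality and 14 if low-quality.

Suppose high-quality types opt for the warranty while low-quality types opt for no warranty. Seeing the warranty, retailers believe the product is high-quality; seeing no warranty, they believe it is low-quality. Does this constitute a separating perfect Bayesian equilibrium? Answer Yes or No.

Under these beliefs, the warranty earns price 23 and no warranty earns price 14.
high-quality: the warranty nets 23 − 1 = 22; no warranty nets 14. high-quality prefers the warranty.
low-quality: the warranty nets 23 − 4 = 19; no warranty nets 14. low-quality would deviate to the warranty.
low-quality has a profitable deviation, so the profile is not an equilibrium.

No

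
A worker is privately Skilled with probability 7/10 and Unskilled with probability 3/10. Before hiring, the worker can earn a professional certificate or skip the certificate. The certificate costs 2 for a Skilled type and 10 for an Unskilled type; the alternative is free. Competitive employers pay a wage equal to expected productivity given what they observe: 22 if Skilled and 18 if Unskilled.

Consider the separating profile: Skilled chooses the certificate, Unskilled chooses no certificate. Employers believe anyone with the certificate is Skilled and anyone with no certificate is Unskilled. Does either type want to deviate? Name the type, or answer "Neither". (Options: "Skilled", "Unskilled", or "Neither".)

The certificate pays 22; no certificate pays 18.
Skilled: assigned the certificate, nets 22 − 2 = 20; deviating to no certificate nets 18.
Unskilled: assigned no certificate, nets 18; deviating to the certificate nets 22 − 10 = 12.
Both types strictly prefer their assigned action; no profitable deviation.

Neither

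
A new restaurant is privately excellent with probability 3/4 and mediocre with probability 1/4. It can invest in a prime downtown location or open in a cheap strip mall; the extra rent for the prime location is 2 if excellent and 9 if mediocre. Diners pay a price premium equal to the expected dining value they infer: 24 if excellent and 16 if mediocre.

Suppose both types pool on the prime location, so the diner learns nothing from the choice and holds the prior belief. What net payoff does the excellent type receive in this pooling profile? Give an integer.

20

Pooled price premium = 3/4·24 + 1/4·16 = 22.
excellent pays cost 2 for the prime location, so net payoff = 22 − 2 = 20.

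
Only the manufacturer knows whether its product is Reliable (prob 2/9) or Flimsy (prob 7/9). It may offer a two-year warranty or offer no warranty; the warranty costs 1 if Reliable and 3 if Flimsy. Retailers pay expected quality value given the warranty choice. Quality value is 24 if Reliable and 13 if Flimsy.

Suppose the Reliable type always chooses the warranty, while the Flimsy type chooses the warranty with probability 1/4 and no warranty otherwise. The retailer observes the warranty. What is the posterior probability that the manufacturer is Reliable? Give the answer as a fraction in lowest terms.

P(the warranty) = (2/9)·1 + (7/9)·(1/4) = 5/12.
By Bayes' rule, P(Reliable | the warranty) = (2/9) / (5/12) = 8/15.

8/15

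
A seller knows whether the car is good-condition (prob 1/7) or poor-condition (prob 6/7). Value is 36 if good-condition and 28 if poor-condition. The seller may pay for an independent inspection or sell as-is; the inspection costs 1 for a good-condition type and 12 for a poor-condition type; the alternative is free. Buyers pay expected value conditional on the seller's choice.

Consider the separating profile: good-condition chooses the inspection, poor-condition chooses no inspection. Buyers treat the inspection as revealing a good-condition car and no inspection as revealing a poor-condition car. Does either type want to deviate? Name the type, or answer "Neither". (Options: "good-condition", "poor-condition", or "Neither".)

Neither

The inspection pays 36; no inspection pays 28.
good-condition: assigned the inspection, nets 36 − 1 = 35; deviating to no inspection nets 28.
poor-condition: assigned no inspection, nets 28; deviating to the inspection nets 36 − 12 = 24.
Both types strictly prefer their assigned action; no profitable deviation.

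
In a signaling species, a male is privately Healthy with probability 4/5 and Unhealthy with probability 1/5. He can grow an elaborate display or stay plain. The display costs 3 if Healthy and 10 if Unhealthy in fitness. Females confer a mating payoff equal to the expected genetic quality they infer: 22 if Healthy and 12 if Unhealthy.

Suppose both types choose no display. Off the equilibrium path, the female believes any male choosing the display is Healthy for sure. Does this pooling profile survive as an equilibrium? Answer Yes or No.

Yes

On path, the female holds the prior and pays 4/5·22 + 1/5·12 = 20. Off path (the display), believing Healthy, it pays 22.
Healthy: no display nets 20; the display nets 22 − 3 = 19. Healthy stays.
Unhealthy: no display nets 20; the display nets 22 − 10 = 12. Unhealthy stays.
No type deviates, so pooling is sustained.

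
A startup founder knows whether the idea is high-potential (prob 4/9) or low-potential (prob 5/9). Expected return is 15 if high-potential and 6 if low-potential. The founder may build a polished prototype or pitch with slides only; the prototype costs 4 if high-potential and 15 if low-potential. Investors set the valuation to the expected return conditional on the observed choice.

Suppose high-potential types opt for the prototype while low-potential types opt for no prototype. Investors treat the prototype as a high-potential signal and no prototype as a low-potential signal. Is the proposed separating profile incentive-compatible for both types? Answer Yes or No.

Yes

Under these beliefs, the prototype earns valuation 15 and no prototype earns valuation 6.
high-potential: the prototype nets 15 − 4 = 11; no prototype nets 6. high-potential prefers the prototype.
low-potential: the prototype nets 15 − 15 = 0; no prototype nets 6. low-potential prefers no prototype.
Neither type deviates, so the separating profile is an equilibrium.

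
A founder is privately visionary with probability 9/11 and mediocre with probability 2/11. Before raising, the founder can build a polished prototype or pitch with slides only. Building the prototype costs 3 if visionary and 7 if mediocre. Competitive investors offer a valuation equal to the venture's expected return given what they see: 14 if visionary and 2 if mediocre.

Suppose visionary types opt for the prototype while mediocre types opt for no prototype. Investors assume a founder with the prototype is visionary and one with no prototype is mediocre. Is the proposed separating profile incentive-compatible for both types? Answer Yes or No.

Under these beliefs, the prototype earns valuation 14 and no prototype earns valuation 2.
visionary: the prototype nets 14 − 3 = 11; no prototype nets 2. visionary prefers the prototype.
mediocre: the prototype nets 14 − 7 = 7; no prototype nets 2. mediocre would deviate to the prototype.
mediocre has a profitable deviation, so the profile is not an equilibrium.

No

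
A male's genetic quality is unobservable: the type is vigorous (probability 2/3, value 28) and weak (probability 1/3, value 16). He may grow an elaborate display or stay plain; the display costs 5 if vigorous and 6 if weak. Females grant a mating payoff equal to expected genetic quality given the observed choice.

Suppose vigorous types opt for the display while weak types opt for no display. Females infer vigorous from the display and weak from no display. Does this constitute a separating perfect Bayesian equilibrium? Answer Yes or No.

No

Under these beliefs, the display earns mating payoff 28 and no display earns mating payoff 16.
vigorous: the display nets 28 − 5 = 23; no display nets 16. vigorous prefers the display.
weak: the display nets 28 − 6 = 22; no display nets 16. weak would deviate to the display.
weak has a profitable deviation, so the profile is not an equilibrium.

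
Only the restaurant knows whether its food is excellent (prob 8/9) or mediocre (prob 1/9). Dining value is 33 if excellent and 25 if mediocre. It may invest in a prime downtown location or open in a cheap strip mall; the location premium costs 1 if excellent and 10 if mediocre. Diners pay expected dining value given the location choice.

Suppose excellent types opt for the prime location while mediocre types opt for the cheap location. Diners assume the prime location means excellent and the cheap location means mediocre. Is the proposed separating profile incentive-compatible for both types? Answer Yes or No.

Yes

Under these beliefs, the prime location earns price premium 33 and the cheap location earns price premium 25.
excellent: the prime location nets 33 − 1 = 32; the cheap location nets 25. excellent prefers the prime location.
mediocre: the prime location nets 33 − 10 = 23; the cheap location nets 25. mediocre prefers the cheap location.
Neither type deviates, so the separating profile is an equilibrium.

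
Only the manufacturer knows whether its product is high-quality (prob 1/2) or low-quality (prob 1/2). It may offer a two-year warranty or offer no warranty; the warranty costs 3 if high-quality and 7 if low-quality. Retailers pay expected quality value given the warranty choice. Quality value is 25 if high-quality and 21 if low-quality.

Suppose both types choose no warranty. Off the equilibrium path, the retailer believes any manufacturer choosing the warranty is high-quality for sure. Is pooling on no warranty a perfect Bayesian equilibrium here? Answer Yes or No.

On path, the retailer holds the prior and pays 1/2·25 + 1/2·21 = 23. Off path (the warranty), believing high-quality, it pays 25.
high-quality: no warranty nets 23; the warranty nets 25 − 3 = 22. high-quality stays.
low-quality: no warranty nets 23; the warranty nets 25 − 7 = 18. low-quality stays.
No type deviates, so pooling is sustained.

Yes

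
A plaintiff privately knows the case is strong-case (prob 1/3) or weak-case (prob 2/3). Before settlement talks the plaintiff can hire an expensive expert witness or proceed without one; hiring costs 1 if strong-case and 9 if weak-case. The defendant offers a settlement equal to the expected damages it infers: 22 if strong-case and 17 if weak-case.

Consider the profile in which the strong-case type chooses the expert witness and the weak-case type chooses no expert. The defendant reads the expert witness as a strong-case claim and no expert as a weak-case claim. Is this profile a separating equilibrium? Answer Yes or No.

Yes

Under these beliefs, the expert witness earns settlement 22 and no expert earns settlement 17.
strong-case: the expert witness nets 22 − 1 = 21; no expert nets 17. strong-case prefers the expert witness.
weak-case: the expert witness nets 22 − 9 = 13; no expert nets 17. weak-case prefers no expert.
Neither type deviates, so the separating profile is an equilibrium.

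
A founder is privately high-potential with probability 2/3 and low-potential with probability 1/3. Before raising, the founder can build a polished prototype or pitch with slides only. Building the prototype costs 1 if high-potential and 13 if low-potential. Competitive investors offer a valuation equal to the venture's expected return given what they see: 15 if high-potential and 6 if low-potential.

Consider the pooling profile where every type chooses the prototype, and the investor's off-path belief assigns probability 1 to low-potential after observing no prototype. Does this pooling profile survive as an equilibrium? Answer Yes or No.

On path, the investor holds the prior and pays 2/3·15 + 1/3·6 = 12. Off path (no prototype), believing low-potential, it pays 6.
high-potential: the prototype nets 12 − 1 = 11; no prototype nets 6. high-potential stays.
low-potential: the prototype nets 12 − 13 = -1; no prototype nets 6. low-potential would deviate.
A type deviates, so pooling fails.

No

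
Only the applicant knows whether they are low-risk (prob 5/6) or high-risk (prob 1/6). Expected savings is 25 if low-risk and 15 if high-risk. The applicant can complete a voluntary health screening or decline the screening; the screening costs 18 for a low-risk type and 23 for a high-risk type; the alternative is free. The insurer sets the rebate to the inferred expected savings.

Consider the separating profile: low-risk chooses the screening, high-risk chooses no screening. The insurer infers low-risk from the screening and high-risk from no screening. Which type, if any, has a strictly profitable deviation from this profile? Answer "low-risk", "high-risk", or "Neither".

low-risk

The screening pays 25; no screening pays 15.
low-risk: assigned the screening, nets 25 − 18 = 7; deviating to no screening nets 15.
high-risk: assigned no screening, nets 15; deviating to the screening nets 25 − 23 = 2.
The low-risk type gains 8 by deviating.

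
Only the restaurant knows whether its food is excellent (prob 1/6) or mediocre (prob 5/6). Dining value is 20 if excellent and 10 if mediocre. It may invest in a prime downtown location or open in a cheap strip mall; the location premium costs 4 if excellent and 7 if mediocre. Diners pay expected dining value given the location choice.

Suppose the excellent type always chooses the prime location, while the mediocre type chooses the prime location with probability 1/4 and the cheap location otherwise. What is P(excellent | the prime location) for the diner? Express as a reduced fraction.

P(the prime location) = (1/6)·1 + (5/6)·(1/4) = 3/8.
By Bayes' rule, P(excellent | the prime location) = (1/6) / (3/8) = 4/9.

4/9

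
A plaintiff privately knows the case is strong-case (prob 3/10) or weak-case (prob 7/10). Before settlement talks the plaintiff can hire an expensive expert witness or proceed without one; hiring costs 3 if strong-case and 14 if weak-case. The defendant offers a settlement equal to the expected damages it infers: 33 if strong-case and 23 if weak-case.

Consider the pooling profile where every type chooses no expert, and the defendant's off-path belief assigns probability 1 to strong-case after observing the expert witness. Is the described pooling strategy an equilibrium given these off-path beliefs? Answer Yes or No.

No

On path, the defendant holds the prior and pays 3/10·33 + 7/10·23 = 26. Off path (the expert witness), believing strong-case, it pays 33.
strong-case: no expert nets 26; the expert witness nets 33 − 3 = 30. strong-case would deviate.
weak-case: no expert nets 26; the expert witness nets 33 − 14 = 19. weak-case stays.
A type deviates, so pooling fails.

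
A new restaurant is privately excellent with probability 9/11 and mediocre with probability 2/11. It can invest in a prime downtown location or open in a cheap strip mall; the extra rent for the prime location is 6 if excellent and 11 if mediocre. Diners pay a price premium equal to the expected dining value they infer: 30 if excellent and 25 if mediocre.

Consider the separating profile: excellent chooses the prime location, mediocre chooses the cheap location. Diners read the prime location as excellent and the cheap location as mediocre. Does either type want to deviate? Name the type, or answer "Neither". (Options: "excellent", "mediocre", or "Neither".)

excellent

The prime location pays 30; the cheap location pays 25.
excellent: assigned the prime location, nets 30 − 6 = 24; deviating to the cheap location nets 25.
mediocre: assigned the cheap location, nets 25; deviating to the prime location nets 30 − 11 = 19.
The excellent type gains 1 by deviating.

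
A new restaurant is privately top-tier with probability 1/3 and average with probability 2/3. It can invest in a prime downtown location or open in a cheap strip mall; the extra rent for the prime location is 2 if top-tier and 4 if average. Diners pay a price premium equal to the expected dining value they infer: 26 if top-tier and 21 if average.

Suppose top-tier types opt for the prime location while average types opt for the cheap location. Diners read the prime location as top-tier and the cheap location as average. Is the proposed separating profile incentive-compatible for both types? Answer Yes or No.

Under these beliefs, the prime location earns price premium 26 and the cheap location earns price premium 21.
top-tier: the prime location nets 26 − 2 = 24; the cheap location nets 21. top-tier prefers the prime location.
average: the prime location nets 26 − 4 = 22; the cheap location nets 21. average would deviate to the prime location.
average has a profitable deviation, so the profile is not an equilibrium.

No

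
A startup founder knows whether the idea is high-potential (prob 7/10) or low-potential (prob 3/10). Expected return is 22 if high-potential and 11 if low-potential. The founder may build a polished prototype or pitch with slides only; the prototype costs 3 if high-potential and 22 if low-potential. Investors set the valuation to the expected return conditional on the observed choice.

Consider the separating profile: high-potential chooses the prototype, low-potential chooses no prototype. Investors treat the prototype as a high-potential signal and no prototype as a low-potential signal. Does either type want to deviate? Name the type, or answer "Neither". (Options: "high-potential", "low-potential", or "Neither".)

Neither

The prototype pays 22; no prototype pays 11.
high-potential: assigned the prototype, nets 22 − 3 = 19; deviating to no prototype nets 11.
low-potential: assigned no prototype, nets 11; deviating to the prototype nets 22 − 22 = 0.
Both types strictly prefer their assigned action; no profitable deviation.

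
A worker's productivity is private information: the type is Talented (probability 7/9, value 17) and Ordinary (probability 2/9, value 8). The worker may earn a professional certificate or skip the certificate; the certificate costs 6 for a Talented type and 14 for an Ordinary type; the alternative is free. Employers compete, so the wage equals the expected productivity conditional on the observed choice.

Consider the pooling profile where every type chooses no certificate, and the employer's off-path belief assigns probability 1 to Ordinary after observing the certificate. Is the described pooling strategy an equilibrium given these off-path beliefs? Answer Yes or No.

On path, the employer holds the prior and pays 7/9·17 + 2/9·8 = 15. Off path (the certificate), believing Ordinary, it pays 8.
Talented: no certificate nets 15; the certificate nets 8 − 6 = 2. Talented stays.
Ordinary: no certificate nets 15; the certificate nets 8 − 14 = -6. Ordinary stays.
No type deviates, so pooling is sustained.

Yes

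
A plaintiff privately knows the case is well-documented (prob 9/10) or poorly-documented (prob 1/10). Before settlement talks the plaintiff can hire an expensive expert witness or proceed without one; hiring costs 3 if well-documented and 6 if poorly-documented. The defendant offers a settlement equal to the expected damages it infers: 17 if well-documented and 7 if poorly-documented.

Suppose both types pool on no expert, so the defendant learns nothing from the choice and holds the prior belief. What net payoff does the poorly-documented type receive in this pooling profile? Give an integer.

Pooled settlement = 9/10·17 + 1/10·7 = 16.
poorly-documented pays no cost for no expert, so net payoff = 16.

16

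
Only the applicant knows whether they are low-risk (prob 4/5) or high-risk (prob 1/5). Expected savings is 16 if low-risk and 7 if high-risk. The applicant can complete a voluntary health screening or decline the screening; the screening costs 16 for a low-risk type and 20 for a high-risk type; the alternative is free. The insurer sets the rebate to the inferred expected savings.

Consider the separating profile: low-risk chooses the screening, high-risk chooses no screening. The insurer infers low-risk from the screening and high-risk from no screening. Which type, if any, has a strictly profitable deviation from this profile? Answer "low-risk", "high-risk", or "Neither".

low-risk

The screening pays 16; no screening pays 7.
low-risk: assigned the screening, nets 16 − 16 = 0; deviating to no screening nets 7.
high-risk: assigned no screening, nets 7; deviating to the screening nets 16 − 20 = -4.
The low-risk type gains 7 by deviating.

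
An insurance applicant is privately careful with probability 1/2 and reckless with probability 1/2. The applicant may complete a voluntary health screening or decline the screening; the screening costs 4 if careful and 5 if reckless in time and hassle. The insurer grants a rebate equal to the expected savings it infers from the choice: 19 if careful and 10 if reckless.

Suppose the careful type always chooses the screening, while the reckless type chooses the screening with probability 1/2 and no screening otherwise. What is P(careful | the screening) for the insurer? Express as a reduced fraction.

2/3

P(the screening) = (1/2)·1 + (1/2)·(1/2) = 3/4.
By Bayes' rule, P(careful | the screening) = (1/2) / (3/4) = 2/3.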